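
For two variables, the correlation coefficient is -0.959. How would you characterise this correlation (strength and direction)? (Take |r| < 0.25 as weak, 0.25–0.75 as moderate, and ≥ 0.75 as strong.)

r = -0.959 < 0 so the relationship is negative.
|r| = 0.959, which falls in the strong range.

strong negative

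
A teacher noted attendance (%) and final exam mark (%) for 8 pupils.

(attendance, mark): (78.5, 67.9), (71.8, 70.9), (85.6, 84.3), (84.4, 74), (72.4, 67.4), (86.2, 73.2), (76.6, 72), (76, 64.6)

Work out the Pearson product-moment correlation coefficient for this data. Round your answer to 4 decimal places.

0.6723

n = 8, Σx = 631.5, Σy = 574.3, Σx² = 50083.97, Σy² = 41477.87, Σxy = 45496.85
nΣxy − ΣxΣy = 363974.8 − 362670.45 = 1304.35
nΣx² − (Σx)² = 400671.76 − 398792.25 = 1879.51; nΣy² − (Σy)² = 331822.96 − 329820.49 = 2002.47
r = 1304.35 / √(1879.51 × 2002.47) = 1304.35 / 1940.0161 ≈ 0.6723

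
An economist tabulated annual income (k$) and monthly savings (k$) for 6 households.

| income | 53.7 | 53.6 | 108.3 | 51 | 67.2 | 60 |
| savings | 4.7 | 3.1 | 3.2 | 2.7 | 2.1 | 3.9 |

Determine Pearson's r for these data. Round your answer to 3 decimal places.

-0.152

n = 6, Σx = 393.8, Σy = 19.7, Σx² = 28202.38, Σy² = 68.85, Σxy = 1277.93
nΣxy − ΣxΣy = 7667.58 − 7757.86 = -90.28
nΣx² − (Σx)² = 169214.28 − 155078.44 = 14135.84; nΣy² − (Σy)² = 413.1 − 388.09 = 25.01
r = -90.28 / √(14135.84 × 25.01) = -90.28 / 594.5901 ≈ -0.152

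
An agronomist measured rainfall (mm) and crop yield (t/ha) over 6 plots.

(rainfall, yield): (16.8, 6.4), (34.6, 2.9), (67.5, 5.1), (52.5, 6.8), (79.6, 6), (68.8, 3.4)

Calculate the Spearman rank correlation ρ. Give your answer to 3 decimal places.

Rank rainfall: 1, 2, 4, 3, 6, 5
Rank yield: 5, 1, 3, 6, 4, 2
d = rank(rainfall) − rank(yield): -4, 1, 1, -3, 2, 3; Σd² = 40
ρ = 1 − 6Σd² / [n(n²−1)] = 1 − 6×40 / (6×35) = 1 − 240/210 ≈ -0.143

-0.143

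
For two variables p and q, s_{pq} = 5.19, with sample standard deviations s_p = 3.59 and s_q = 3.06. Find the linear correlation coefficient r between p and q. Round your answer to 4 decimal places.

0.4724

r = Cov(p,q) / (s_p · s_q) = 5.19 / (3.59 × 3.06)
  = 5.19 / 10.9854 ≈ 0.4724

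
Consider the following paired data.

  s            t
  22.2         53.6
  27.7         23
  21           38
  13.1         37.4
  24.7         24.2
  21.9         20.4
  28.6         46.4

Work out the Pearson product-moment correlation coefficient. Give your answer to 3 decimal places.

-0.102

n = 7, Σs = 159.2, Σt = 243, Σs² = 3780.4, Σt² = 9399.48, Σst = 5486.5
nΣst − ΣsΣt = 38405.5 − 38685.6 = -280.1
nΣs² − (Σs)² = 26462.8 − 25344.64 = 1118.16; nΣt² − (Σt)² = 65796.36 − 59049 = 6747.36
r = -280.1 / √(1118.16 × 6747.36) = -280.1 / 2746.7486 ≈ -0.102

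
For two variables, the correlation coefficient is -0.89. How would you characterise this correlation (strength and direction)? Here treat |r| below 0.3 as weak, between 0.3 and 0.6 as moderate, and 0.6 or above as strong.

strong negative

r = -0.89 < 0 so the relationship is negative.
|r| = 0.89, which falls in the strong range.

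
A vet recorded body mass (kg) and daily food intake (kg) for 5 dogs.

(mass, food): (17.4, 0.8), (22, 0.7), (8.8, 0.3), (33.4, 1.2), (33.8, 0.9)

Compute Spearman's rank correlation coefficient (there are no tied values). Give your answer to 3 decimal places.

Rank mass: 2, 3, 1, 4, 5
Rank food: 3, 2, 1, 5, 4
d = rank(mass) − rank(food): -1, 1, 0, -1, 1; Σd² = 4
ρ = 1 − 6Σd² / [n(n²−1)] = 1 − 6×4 / (5×24) = 1 − 24/120 ≈ 0.800

0.800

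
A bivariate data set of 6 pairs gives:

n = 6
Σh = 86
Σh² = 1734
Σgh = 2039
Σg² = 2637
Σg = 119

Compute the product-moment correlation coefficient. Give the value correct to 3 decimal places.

0.895

r = (nΣgh − ΣgΣh) / √[(nΣg² − (Σg)²)(nΣh² − (Σh)²)]
Numerator: 6×2039 − 119×86 = 2000
Denominator: √[(15822 − 14161)(10404 − 7396)] = √[1661 × 3008] = 2235.2378
r = 2000 / 2235.2378 ≈ 0.895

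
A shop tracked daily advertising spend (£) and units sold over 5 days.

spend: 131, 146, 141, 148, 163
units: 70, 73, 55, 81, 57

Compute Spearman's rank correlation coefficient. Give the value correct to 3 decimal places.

0.200

Rank spend: 1, 3, 2, 4, 5
Rank units: 3, 4, 1, 5, 2
d = rank(spend) − rank(units): -2, -1, 1, -1, 3; Σd² = 16
ρ = 1 − 6Σd² / [n(n²−1)] = 1 − 6×16 / (5×24) = 1 − 96/120 ≈ 0.200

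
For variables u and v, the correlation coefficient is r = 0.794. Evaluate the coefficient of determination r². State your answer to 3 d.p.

0.630

r² = (0.794)² = 0.630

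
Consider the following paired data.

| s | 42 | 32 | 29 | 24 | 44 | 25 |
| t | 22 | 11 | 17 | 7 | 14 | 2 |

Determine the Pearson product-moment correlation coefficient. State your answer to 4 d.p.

n = 6, Σs = 196, Σt = 73, Σs² = 6766, Σt² = 1143, Σst = 2603
nΣst − ΣsΣt = 15618 − 14308 = 1310
nΣs² − (Σs)² = 40596 − 38416 = 2180; nΣt² − (Σt)² = 6858 − 5329 = 1529
r = 1310 / √(2180 × 1529) = 1310 / 1825.7108 ≈ 0.7175

0.7175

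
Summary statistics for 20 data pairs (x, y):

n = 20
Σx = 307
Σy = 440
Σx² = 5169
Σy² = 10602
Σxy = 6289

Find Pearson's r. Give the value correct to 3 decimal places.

-0.717

r = (nΣxy − ΣxΣy) / √[(nΣx² − (Σx)²)(nΣy² − (Σy)²)]
Numerator: 20×6289 − 307×440 = -9300
Denominator: √[(103380 − 94249)(212040 − 193600)] = √[9131 × 18440] = 12975.9639
r = -9300 / 12975.9639 ≈ -0.717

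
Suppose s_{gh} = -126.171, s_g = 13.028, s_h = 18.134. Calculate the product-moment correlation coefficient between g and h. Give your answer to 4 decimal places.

r = Cov(g,h) / (s_g · s_h) = -126.171 / (13.028 × 18.134)
  = -126.171 / 236.2498 ≈ -0.5341

-0.5341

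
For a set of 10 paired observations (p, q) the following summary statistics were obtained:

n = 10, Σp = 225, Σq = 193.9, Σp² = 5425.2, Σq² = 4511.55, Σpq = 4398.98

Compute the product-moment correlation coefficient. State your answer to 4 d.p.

0.0694

r = (nΣpq − ΣpΣq) / √[(nΣp² − (Σp)²)(nΣq² − (Σq)²)]
Numerator: 10×4398.98 − 225×193.9 = 362.3
Denominator: √[(54252 − 50625)(45115.5 − 37597.21)] = √[3627 × 7518.29] = 5221.9573
r = 362.3 / 5221.9573 ≈ 0.0694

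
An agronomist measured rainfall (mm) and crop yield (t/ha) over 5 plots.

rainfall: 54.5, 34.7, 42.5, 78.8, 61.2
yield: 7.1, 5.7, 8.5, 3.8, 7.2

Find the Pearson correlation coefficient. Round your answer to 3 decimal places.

n = 5, Σx = 271.7, Σy = 32.3, Σx² = 15935.47, Σy² = 221.43, Σxy = 1686.07
nΣxy − ΣxΣy = 8430.35 − 8775.91 = -345.56
nΣx² − (Σx)² = 79677.35 − 73820.89 = 5856.46; nΣy² − (Σy)² = 1107.15 − 1043.29 = 63.86
r = -345.56 / √(5856.46 × 63.86) = -345.56 / 611.5501 ≈ -0.565

-0.565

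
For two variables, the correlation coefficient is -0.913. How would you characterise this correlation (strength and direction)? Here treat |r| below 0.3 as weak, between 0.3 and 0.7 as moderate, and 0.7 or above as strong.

r = -0.913 < 0 so the relationship is negative.
|r| = 0.913, which falls in the strong range.

strong negative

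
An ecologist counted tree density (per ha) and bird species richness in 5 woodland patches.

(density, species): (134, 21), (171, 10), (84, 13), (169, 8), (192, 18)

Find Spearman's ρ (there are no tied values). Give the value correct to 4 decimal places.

-0.1000

Rank density: 2, 4, 1, 3, 5
Rank species: 5, 2, 3, 1, 4
d = rank(density) − rank(species): -3, 2, -2, 2, 1; Σd² = 22
ρ = 1 − 6Σd² / [n(n²−1)] = 1 − 6×22 / (5×24) = 1 − 132/120 ≈ -0.1000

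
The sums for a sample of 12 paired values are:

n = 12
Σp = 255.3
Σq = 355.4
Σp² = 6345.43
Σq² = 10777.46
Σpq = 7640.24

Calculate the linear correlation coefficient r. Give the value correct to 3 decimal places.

r = (nΣpq − ΣpΣq) / √[(nΣp² − (Σp)²)(nΣq² − (Σq)²)]
Numerator: 12×7640.24 − 255.3×355.4 = 949.26
Denominator: √[(76145.16 − 65178.09)(129329.52 − 126309.16)] = √[10967.07 × 3020.36] = 5755.3887
r = 949.26 / 5755.3887 ≈ 0.165

0.165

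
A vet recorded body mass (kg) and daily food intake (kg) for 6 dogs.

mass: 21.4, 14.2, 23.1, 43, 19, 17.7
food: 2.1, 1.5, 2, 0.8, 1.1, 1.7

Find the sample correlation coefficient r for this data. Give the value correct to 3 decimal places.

n = 6, Σx = 138.4, Σy = 9.2, Σx² = 3716.5, Σy² = 15.4, Σxy = 197.83
nΣxy − ΣxΣy = 1186.98 − 1273.28 = -86.3
nΣx² − (Σx)² = 22299 − 19154.56 = 3144.44; nΣy² − (Σy)² = 92.4 − 84.64 = 7.76
r = -86.3 / √(3144.44 × 7.76) = -86.3 / 156.2077 ≈ -0.552

-0.552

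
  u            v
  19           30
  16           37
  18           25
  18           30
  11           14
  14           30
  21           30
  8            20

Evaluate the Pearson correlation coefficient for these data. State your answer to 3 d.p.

n = 8, Σu = 125, Σv = 216, Σu² = 2087, Σv² = 6190, Σuv = 3516
nΣuv − ΣuΣv = 28128 − 27000 = 1128
nΣu² − (Σu)² = 16696 − 15625 = 1071; nΣv² − (Σv)² = 49520 − 46656 = 2864
r = 1128 / √(1071 × 2864) = 1128 / 1751.3835 ≈ 0.644

0.644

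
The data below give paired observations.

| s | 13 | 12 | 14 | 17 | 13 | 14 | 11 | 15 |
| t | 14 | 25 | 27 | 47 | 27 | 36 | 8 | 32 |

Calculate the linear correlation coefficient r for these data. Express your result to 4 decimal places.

0.8821

n = 8, Σs = 109, Σt = 216, Σs² = 1509, Σt² = 6872, Σst = 3082
nΣst − ΣsΣt = 24656 − 23544 = 1112
nΣs² − (Σs)² = 12072 − 11881 = 191; nΣt² − (Σt)² = 54976 − 46656 = 8320
r = 1112 / √(191 × 8320) = 1112 / 1260.6030 ≈ 0.8821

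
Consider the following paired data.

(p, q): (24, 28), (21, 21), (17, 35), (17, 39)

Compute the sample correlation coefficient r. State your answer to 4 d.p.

-0.7192

n = 4, Σp = 79, Σq = 123, Σp² = 1595, Σq² = 3971, Σpq = 2371
nΣpq − ΣpΣq = 9484 − 9717 = -233
nΣp² − (Σp)² = 6380 − 6241 = 139; nΣq² − (Σq)² = 15884 − 15129 = 755
r = -233 / √(139 × 755) = -233 / 323.9522 ≈ -0.7192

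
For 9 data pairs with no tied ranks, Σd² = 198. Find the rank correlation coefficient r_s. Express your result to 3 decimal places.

-0.650

ρ = 1 − 6Σd² / [n(n²−1)] = 1 − 6×198 / (9×80)
  = 1 − 1188/720 = 1 − 1.6500 ≈ -0.650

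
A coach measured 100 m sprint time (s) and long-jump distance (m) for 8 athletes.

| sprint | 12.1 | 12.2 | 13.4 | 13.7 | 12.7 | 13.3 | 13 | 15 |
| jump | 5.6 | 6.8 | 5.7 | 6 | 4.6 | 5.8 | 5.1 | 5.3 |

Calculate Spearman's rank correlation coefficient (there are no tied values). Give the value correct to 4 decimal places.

0.0476

Rank sprint: 1, 2, 6, 7, 3, 5, 4, 8
Rank jump: 4, 8, 5, 7, 1, 6, 2, 3
d = rank(sprint) − rank(jump): -3, -6, 1, 0, 2, -1, 2, 5; Σd² = 80
ρ = 1 − 6Σd² / [n(n²−1)] = 1 − 6×80 / (8×63) = 1 − 480/504 ≈ 0.0476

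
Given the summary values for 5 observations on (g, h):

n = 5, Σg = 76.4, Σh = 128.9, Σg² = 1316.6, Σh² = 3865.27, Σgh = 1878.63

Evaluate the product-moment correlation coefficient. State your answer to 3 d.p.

-0.320

r = (nΣgh − ΣgΣh) / √[(nΣg² − (Σg)²)(nΣh² − (Σh)²)]
Numerator: 5×1878.63 − 76.4×128.9 = -454.81
Denominator: √[(6583 − 5836.96)(19326.35 − 16615.21)] = √[746.04 × 2711.14] = 1422.1881
r = -454.81 / 1422.1881 ≈ -0.320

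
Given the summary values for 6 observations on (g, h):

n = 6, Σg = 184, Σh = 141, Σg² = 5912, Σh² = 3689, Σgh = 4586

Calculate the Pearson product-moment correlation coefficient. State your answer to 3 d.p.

r = (nΣgh − ΣgΣh) / √[(nΣg² − (Σg)²)(nΣh² − (Σh)²)]
Numerator: 6×4586 − 184×141 = 1572
Denominator: √[(35472 − 33856)(22134 − 19881)] = √[1616 × 2253] = 1908.1006
r = 1572 / 1908.1006 ≈ 0.824

0.824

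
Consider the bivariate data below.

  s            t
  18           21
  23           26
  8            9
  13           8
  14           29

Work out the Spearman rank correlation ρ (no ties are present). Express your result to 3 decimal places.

0.600

Rank s: 4, 5, 1, 2, 3
Rank t: 3, 4, 2, 1, 5
d = rank(s) − rank(t): 1, 1, -1, 1, -2; Σd² = 8
ρ = 1 − 6Σd² / [n(n²−1)] = 1 − 6×8 / (5×24) = 1 − 48/120 ≈ 0.600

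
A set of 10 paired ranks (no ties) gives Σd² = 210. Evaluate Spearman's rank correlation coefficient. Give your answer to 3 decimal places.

-0.273

ρ = 1 − 6Σd² / [n(n²−1)] = 1 − 6×210 / (10×99)
  = 1 − 1260/990 = 1 − 1.2727 ≈ -0.273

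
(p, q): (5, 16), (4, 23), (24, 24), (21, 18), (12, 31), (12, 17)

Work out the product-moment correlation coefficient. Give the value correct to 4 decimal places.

0.1080

n = 6, Σp = 78, Σq = 129, Σp² = 1346, Σq² = 2935, Σpq = 1702
nΣpq − ΣpΣq = 10212 − 10062 = 150
nΣp² − (Σp)² = 8076 − 6084 = 1992; nΣq² − (Σq)² = 17610 − 16641 = 969
r = 150 / √(1992 × 969) = 150 / 1389.3337 ≈ 0.1080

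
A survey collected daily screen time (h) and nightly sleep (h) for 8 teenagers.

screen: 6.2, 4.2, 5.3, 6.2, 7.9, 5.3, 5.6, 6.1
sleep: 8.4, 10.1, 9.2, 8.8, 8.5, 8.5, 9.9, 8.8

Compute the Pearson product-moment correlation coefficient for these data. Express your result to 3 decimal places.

-0.664

n = 8, Σx = 46.8, Σy = 72.2, Σx² = 281.68, Σy² = 654.6, Σxy = 419.14
nΣxy − ΣxΣy = 3353.12 − 3378.96 = -25.84
nΣx² − (Σx)² = 2253.44 − 2190.24 = 63.2; nΣy² − (Σy)² = 5236.8 − 5212.84 = 23.96
r = -25.84 / √(63.2 × 23.96) = -25.84 / 38.9136 ≈ -0.664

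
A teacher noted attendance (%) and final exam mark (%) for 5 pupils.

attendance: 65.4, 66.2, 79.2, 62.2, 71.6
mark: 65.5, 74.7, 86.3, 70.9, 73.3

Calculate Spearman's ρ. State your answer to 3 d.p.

0.800

Rank attendance: 2, 3, 5, 1, 4
Rank mark: 1, 4, 5, 2, 3
d = rank(attendance) − rank(mark): 1, -1, 0, -1, 1; Σd² = 4
ρ = 1 − 6Σd² / [n(n²−1)] = 1 − 6×4 / (5×24) = 1 − 24/120 ≈ 0.800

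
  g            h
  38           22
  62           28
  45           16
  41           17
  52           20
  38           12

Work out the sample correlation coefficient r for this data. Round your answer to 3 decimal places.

0.747

n = 6, Σg = 276, Σh = 115, Σg² = 13142, Σh² = 2357, Σgh = 5485
nΣgh − ΣgΣh = 32910 − 31740 = 1170
nΣg² − (Σg)² = 78852 − 76176 = 2676; nΣh² − (Σh)² = 14142 − 13225 = 917
r = 1170 / √(2676 × 917) = 1170 / 1566.4903 ≈ 0.747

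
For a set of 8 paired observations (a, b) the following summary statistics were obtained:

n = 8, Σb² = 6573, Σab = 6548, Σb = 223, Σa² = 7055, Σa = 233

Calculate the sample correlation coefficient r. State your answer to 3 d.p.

0.172

r = (nΣab − ΣaΣb) / √[(nΣa² − (Σa)²)(nΣb² − (Σb)²)]
Numerator: 8×6548 − 233×223 = 425
Denominator: √[(56440 − 54289)(52584 − 49729)] = √[2151 × 2855] = 2478.1253
r = 425 / 2478.1253 ≈ 0.172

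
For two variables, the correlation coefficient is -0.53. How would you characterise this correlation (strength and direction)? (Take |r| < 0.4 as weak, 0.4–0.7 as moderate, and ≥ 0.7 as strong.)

r = -0.53 < 0 so the relationship is negative.
|r| = 0.53, which falls in the moderate range.

moderate negative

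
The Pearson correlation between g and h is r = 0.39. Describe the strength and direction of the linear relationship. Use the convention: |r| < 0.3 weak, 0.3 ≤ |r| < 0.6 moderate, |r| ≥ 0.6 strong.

moderate positive

r = 0.39 > 0 so the relationship is positive.
|r| = 0.39, which falls in the moderate range.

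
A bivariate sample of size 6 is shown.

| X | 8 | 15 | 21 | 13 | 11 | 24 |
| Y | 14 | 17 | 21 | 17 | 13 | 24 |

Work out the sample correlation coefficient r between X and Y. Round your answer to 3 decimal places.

0.964

n = 6, ΣX = 92, ΣY = 106, ΣX² = 1596, ΣY² = 1960, ΣXY = 1748
nΣXY − ΣXΣY = 10488 − 9752 = 736
nΣX² − (ΣX)² = 9576 − 8464 = 1112; nΣY² − (ΣY)² = 11760 − 11236 = 524
r = 736 / √(1112 × 524) = 736 / 763.3400 ≈ 0.964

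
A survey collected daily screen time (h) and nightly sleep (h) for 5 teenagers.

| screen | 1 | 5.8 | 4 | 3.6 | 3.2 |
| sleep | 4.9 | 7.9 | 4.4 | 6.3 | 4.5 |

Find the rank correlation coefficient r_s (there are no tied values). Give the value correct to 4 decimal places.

Rank screen: 1, 5, 4, 3, 2
Rank sleep: 3, 5, 1, 4, 2
d = rank(screen) − rank(sleep): -2, 0, 3, -1, 0; Σd² = 14
ρ = 1 − 6Σd² / [n(n²−1)] = 1 − 6×14 / (5×24) = 1 − 84/120 ≈ 0.3000

0.3000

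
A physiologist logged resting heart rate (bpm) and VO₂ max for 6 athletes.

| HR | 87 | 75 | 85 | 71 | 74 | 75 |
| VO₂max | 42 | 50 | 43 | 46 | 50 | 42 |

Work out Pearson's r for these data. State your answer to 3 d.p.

-0.596

n = 6, Σx = 467, Σy = 273, Σx² = 36561, Σy² = 12493, Σxy = 21175
nΣxy − ΣxΣy = 127050 − 127491 = -441
nΣx² − (Σx)² = 219366 − 218089 = 1277; nΣy² − (Σy)² = 74958 − 74529 = 429
r = -441 / √(1277 × 429) = -441 / 740.1574 ≈ -0.596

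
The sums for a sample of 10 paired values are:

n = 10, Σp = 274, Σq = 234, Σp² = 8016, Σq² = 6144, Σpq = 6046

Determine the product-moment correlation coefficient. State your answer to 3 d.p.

-0.627

r = (nΣpq − ΣpΣq) / √[(nΣp² − (Σp)²)(nΣq² − (Σq)²)]
Numerator: 10×6046 − 274×234 = -3656
Denominator: √[(80160 − 75076)(61440 − 54756)] = √[5084 × 6684] = 5829.3615
r = -3656 / 5829.3615 ≈ -0.627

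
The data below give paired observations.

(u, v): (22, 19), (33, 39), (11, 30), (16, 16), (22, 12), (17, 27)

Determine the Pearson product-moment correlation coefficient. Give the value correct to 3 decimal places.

n = 6, Σu = 121, Σv = 143, Σu² = 2723, Σv² = 3911, Σuv = 3014
nΣuv − ΣuΣv = 18084 − 17303 = 781
nΣu² − (Σu)² = 16338 − 14641 = 1697; nΣv² − (Σv)² = 23466 − 20449 = 3017
r = 781 / √(1697 × 3017) = 781 / 2262.7083 ≈ 0.345

0.345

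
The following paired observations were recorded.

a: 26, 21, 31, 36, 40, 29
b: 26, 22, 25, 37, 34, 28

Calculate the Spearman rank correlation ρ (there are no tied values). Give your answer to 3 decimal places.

Rank a: 2, 1, 4, 5, 6, 3
Rank b: 3, 1, 2, 6, 5, 4
d = rank(a) − rank(b): -1, 0, 2, -1, 1, -1; Σd² = 8
ρ = 1 − 6Σd² / [n(n²−1)] = 1 − 6×8 / (6×35) = 1 − 48/210 ≈ 0.771

0.771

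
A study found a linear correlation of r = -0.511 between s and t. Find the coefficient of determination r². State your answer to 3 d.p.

r² = (-0.511)² = 0.261

0.261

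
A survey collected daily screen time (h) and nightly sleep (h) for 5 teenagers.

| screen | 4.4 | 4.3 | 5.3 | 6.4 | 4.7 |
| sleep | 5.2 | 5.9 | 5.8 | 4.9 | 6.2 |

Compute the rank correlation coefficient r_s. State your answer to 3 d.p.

-0.500

Rank screen: 2, 1, 4, 5, 3
Rank sleep: 2, 4, 3, 1, 5
d = rank(screen) − rank(sleep): 0, -3, 1, 4, -2; Σd² = 30
ρ = 1 − 6Σd² / [n(n²−1)] = 1 − 6×30 / (5×24) = 1 − 180/120 ≈ -0.500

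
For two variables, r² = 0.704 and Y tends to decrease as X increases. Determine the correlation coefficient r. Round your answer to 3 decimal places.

-0.839

|r| = √0.704 = 0.839
The association is negative, so r = −0.839.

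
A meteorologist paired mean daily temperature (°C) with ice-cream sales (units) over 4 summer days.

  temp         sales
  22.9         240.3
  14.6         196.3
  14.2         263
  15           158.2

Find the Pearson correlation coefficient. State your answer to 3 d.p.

n = 4, Σx = 66.7, Σy = 857.8, Σx² = 1164.21, Σy² = 190474.02, Σxy = 14476.45
nΣxy − ΣxΣy = 57905.8 − 57215.26 = 690.54
nΣx² − (Σx)² = 4656.84 − 4448.89 = 207.95; nΣy² − (Σy)² = 761896.08 − 735820.84 = 26075.24
r = 690.54 / √(207.95 × 26075.24) = 690.54 / 2328.5932 ≈ 0.297

0.297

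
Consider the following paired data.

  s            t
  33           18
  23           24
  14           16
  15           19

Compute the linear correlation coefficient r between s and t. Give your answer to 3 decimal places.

n = 4, Σs = 85, Σt = 77, Σs² = 2039, Σt² = 1517, Σst = 1655
nΣst − ΣsΣt = 6620 − 6545 = 75
nΣs² − (Σs)² = 8156 − 7225 = 931; nΣt² − (Σt)² = 6068 − 5929 = 139
r = 75 / √(931 × 139) = 75 / 359.7346 ≈ 0.208

0.208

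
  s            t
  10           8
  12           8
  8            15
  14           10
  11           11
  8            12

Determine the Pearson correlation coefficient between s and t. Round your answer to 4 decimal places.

-0.6095

n = 6, Σs = 63, Σt = 64, Σs² = 689, Σt² = 718, Σst = 653
nΣst − ΣsΣt = 3918 − 4032 = -114
nΣs² − (Σs)² = 4134 − 3969 = 165; nΣt² − (Σt)² = 4308 − 4096 = 212
r = -114 / √(165 × 212) = -114 / 187.0294 ≈ -0.6095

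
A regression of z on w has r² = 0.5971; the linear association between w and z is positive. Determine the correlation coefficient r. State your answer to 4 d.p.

0.7727

|r| = √0.5971 = 0.7727
The association is positive, so r = 0.7727.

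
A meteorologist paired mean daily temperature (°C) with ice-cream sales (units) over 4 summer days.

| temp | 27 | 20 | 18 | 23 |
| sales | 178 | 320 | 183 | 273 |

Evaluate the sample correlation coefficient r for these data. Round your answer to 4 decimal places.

n = 4, Σx = 88, Σy = 954, Σx² = 1982, Σy² = 242102, Σxy = 20779
nΣxy − ΣxΣy = 83116 − 83952 = -836
nΣx² − (Σx)² = 7928 − 7744 = 184; nΣy² − (Σy)² = 968408 − 910116 = 58292
r = -836 / √(184 × 58292) = -836 / 3275.0157 ≈ -0.2553

-0.2553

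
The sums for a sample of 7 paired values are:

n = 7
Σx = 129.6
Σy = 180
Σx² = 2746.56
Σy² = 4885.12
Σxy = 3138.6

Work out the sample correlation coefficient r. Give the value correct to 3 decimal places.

r = (nΣxy − ΣxΣy) / √[(nΣx² − (Σx)²)(nΣy² − (Σy)²)]
Numerator: 7×3138.6 − 129.6×180 = -1357.8
Denominator: √[(19225.92 − 16796.16)(34195.84 − 32400)] = √[2429.76 × 1795.84] = 2088.8897
r = -1357.8 / 2088.8897 ≈ -0.650

-0.650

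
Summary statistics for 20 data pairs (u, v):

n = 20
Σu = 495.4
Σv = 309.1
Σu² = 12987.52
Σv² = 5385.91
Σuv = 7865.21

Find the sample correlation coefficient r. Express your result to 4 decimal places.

0.3162

r = (nΣuv − ΣuΣv) / √[(nΣu² − (Σu)²)(nΣv² − (Σv)²)]
Numerator: 20×7865.21 − 495.4×309.1 = 4176.06
Denominator: √[(259750.4 − 245421.16)(107718.2 − 95542.81)] = √[14329.24 × 12175.39] = 13208.4854
r = 4176.06 / 13208.4854 ≈ 0.3162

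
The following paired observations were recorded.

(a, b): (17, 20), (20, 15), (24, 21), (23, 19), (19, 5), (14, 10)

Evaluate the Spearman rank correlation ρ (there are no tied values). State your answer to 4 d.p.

0.5429

Rank a: 2, 4, 6, 5, 3, 1
Rank b: 5, 3, 6, 4, 1, 2
d = rank(a) − rank(b): -3, 1, 0, 1, 2, -1; Σd² = 16
ρ = 1 − 6Σd² / [n(n²−1)] = 1 − 6×16 / (6×35) = 1 − 96/210 ≈ 0.5429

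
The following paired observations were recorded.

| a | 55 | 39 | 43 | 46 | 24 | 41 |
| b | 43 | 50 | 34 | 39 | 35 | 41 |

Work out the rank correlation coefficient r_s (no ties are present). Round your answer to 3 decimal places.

0.086

Rank a: 6, 2, 4, 5, 1, 3
Rank b: 5, 6, 1, 3, 2, 4
d = rank(a) − rank(b): 1, -4, 3, 2, -1, -1; Σd² = 32
ρ = 1 − 6Σd² / [n(n²−1)] = 1 − 6×32 / (6×35) = 1 − 192/210 ≈ 0.086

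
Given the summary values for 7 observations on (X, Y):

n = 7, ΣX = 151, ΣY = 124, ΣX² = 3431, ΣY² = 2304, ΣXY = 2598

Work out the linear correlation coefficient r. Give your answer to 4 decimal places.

-0.5626

r = (nΣXY − ΣXΣY) / √[(nΣX² − (ΣX)²)(nΣY² − (ΣY)²)]
Numerator: 7×2598 − 151×124 = -538
Denominator: √[(24017 − 22801)(16128 − 15376)] = √[1216 × 752] = 956.2594
r = -538 / 956.2594 ≈ -0.5626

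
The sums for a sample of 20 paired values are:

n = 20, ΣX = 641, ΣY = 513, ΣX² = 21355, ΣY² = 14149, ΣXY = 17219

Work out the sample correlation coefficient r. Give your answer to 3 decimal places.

r = (nΣXY − ΣXΣY) / √[(nΣX² − (ΣX)²)(nΣY² − (ΣY)²)]
Numerator: 20×17219 − 641×513 = 15547
Denominator: √[(427100 − 410881)(282980 − 263169)] = √[16219 × 19811] = 17925.2506
r = 15547 / 17925.2506 ≈ 0.867

0.867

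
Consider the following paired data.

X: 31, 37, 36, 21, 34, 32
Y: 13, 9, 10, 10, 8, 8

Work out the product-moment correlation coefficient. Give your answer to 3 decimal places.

n = 6, ΣX = 191, ΣY = 58, ΣX² = 6247, ΣY² = 578, ΣXY = 1834
nΣXY − ΣXΣY = 11004 − 11078 = -74
nΣX² − (ΣX)² = 37482 − 36481 = 1001; nΣY² − (ΣY)² = 3468 − 3364 = 104
r = -74 / √(1001 × 104) = -74 / 322.6515 ≈ -0.229

-0.229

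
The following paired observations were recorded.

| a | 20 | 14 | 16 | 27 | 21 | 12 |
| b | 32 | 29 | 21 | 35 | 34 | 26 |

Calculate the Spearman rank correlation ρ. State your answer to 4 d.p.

Rank a: 4, 2, 3, 6, 5, 1
Rank b: 4, 3, 1, 6, 5, 2
d = rank(a) − rank(b): 0, -1, 2, 0, 0, -1; Σd² = 6
ρ = 1 − 6Σd² / [n(n²−1)] = 1 − 6×6 / (6×35) = 1 − 36/210 ≈ 0.8286

0.8286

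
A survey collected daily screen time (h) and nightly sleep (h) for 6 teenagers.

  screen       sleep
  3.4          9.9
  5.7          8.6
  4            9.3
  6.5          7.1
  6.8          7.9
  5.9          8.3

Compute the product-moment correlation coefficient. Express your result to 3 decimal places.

n = 6, Σx = 32.3, Σy = 51.1, Σx² = 183.35, Σy² = 440.17, Σxy = 268.72
nΣxy − ΣxΣy = 1612.32 − 1650.53 = -38.21
nΣx² − (Σx)² = 1100.1 − 1043.29 = 56.81; nΣy² − (Σy)² = 2641.02 − 2611.21 = 29.81
r = -38.21 / √(56.81 × 29.81) = -38.21 / 41.1522 ≈ -0.929

-0.929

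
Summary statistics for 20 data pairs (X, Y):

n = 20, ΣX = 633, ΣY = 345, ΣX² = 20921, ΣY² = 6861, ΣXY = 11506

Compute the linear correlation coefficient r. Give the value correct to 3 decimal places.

r = (nΣXY − ΣXΣY) / √[(nΣX² − (ΣX)²)(nΣY² − (ΣY)²)]
Numerator: 20×11506 − 633×345 = 11735
Denominator: √[(418420 − 400689)(137220 − 119025)] = √[17731 × 18195] = 17961.5017
r = 11735 / 17961.5017 ≈ 0.653

0.653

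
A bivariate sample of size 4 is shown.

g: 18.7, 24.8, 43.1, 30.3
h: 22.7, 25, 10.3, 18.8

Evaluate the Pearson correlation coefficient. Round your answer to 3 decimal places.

n = 4, Σg = 116.9, Σh = 76.8, Σg² = 3740.43, Σh² = 1599.82, Σgh = 2058.06
nΣgh − ΣgΣh = 8232.24 − 8977.92 = -745.68
nΣg² − (Σg)² = 14961.72 − 13665.61 = 1296.11; nΣh² − (Σh)² = 6399.28 − 5898.24 = 501.04
r = -745.68 / √(1296.11 × 501.04) = -745.68 / 805.8554 ≈ -0.925

-0.925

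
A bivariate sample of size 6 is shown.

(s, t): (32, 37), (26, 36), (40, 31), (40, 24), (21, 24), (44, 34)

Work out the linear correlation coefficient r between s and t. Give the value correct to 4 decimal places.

n = 6, Σs = 203, Σt = 186, Σs² = 7277, Σt² = 5934, Σst = 6320
nΣst − ΣsΣt = 37920 − 37758 = 162
nΣs² − (Σs)² = 43662 − 41209 = 2453; nΣt² − (Σt)² = 35604 − 34596 = 1008
r = 162 / √(2453 × 1008) = 162 / 1572.4579 ≈ 0.1030

0.1030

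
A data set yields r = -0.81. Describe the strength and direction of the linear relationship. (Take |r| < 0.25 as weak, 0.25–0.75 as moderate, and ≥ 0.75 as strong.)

r = -0.81 < 0 so the relationship is negative.
|r| = 0.81, which falls in the strong range.

strong negative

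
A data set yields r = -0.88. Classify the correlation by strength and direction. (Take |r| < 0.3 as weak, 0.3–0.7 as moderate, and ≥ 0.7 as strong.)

strong negative

r = -0.88 < 0 so the relationship is negative.
|r| = 0.88, which falls in the strong range.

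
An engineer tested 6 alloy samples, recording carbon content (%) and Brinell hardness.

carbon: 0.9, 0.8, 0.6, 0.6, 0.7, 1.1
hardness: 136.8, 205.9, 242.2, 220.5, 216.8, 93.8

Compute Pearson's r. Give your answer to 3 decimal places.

-0.962

n = 6, Σx = 4.7, Σy = 1116, Σx² = 3.87, Σy² = 224190.82, Σxy = 820.4
nΣxy − ΣxΣy = 4922.4 − 5245.2 = -322.8
nΣx² − (Σx)² = 23.22 − 22.09 = 1.13; nΣy² − (Σy)² = 1345144.92 − 1245456 = 99688.92
r = -322.8 / √(1.13 × 99688.92) = -322.8 / 335.6315 ≈ -0.962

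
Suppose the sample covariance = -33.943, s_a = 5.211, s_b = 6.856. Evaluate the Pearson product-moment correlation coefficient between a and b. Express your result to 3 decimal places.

-0.950

r = Cov(a,b) / (s_a · s_b) = -33.943 / (5.211 × 6.856)
  = -33.943 / 35.7266 ≈ -0.950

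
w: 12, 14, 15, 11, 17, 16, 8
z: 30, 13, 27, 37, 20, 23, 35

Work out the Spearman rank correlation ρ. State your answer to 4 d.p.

Rank w: 3, 4, 5, 2, 7, 6, 1
Rank z: 5, 1, 4, 7, 2, 3, 6
d = rank(w) − rank(z): -2, 3, 1, -5, 5, 3, -5; Σd² = 98
ρ = 1 − 6Σd² / [n(n²−1)] = 1 − 6×98 / (7×48) = 1 − 588/336 ≈ -0.7500

-0.7500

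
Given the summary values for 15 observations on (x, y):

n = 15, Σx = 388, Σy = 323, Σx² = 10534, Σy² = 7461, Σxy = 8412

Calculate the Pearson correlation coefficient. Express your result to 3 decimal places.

r = (nΣxy − ΣxΣy) / √[(nΣx² − (Σx)²)(nΣy² − (Σy)²)]
Numerator: 15×8412 − 388×323 = 856
Denominator: √[(158010 − 150544)(111915 − 104329)] = √[7466 × 7586] = 7525.7608
r = 856 / 7525.7608 ≈ 0.114

0.114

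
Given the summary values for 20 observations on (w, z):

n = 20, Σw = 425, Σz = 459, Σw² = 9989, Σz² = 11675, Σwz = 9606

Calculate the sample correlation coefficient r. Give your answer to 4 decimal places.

-0.1413

r = (nΣwz − ΣwΣz) / √[(nΣw² − (Σw)²)(nΣz² − (Σz)²)]
Numerator: 20×9606 − 425×459 = -2955
Denominator: √[(199780 − 180625)(233500 − 210681)] = √[19155 × 22819] = 20906.8875
r = -2955 / 20906.8875 ≈ -0.1413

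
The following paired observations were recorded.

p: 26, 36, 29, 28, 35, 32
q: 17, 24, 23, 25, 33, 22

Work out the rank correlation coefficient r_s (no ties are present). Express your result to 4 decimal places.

0.4857

Rank p: 1, 6, 3, 2, 5, 4
Rank q: 1, 4, 3, 5, 6, 2
d = rank(p) − rank(q): 0, 2, 0, -3, -1, 2; Σd² = 18
ρ = 1 − 6Σd² / [n(n²−1)] = 1 − 6×18 / (6×35) = 1 − 108/210 ≈ 0.4857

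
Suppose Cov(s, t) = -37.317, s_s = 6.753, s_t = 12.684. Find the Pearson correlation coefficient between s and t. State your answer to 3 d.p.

-0.436

r = Cov(s,t) / (s_s · s_t) = -37.317 / (6.753 × 12.684)
  = -37.317 / 85.6551 ≈ -0.436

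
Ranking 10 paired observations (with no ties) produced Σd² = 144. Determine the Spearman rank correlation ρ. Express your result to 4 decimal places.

ρ = 1 − 6Σd² / [n(n²−1)] = 1 − 6×144 / (10×99)
  = 1 − 864/990 = 1 − 0.87273 ≈ 0.1273

0.1273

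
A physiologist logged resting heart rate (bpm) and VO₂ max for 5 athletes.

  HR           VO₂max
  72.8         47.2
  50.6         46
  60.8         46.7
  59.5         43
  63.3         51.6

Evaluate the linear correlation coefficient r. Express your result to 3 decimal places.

n = 5, Σx = 307, Σy = 234.5, Σx² = 19103.98, Σy² = 11036.29, Σxy = 14427.9
nΣxy − ΣxΣy = 72139.5 − 71991.5 = 148
nΣx² − (Σx)² = 95519.9 − 94249 = 1270.9; nΣy² − (Σy)² = 55181.45 − 54990.25 = 191.2
r = 148 / √(1270.9 × 191.2) = 148 / 492.9463 ≈ 0.300

0.300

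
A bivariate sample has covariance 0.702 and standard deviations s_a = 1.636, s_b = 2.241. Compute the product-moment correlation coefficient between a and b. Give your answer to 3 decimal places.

0.191

r = Cov(a,b) / (s_a · s_b) = 0.702 / (1.636 × 2.241)
  = 0.702 / 3.6663 ≈ 0.191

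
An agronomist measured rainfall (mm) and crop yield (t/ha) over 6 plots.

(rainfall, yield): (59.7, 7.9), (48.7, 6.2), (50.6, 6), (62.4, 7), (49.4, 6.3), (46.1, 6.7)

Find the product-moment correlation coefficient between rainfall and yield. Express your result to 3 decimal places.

n = 6, Σx = 316.9, Σy = 40.1, Σx² = 16955.47, Σy² = 270.43, Σxy = 2134.06
nΣxy − ΣxΣy = 12804.36 − 12707.69 = 96.67
nΣx² − (Σx)² = 101732.82 − 100425.61 = 1307.21; nΣy² − (Σy)² = 1622.58 − 1608.01 = 14.57
r = 96.67 / √(1307.21 × 14.57) = 96.67 / 138.0074 ≈ 0.700

0.700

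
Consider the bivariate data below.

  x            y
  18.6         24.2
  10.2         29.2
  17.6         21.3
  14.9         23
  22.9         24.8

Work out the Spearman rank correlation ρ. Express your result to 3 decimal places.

Rank x: 4, 1, 3, 2, 5
Rank y: 3, 5, 1, 2, 4
d = rank(x) − rank(y): 1, -4, 2, 0, 1; Σd² = 22
ρ = 1 − 6Σd² / [n(n²−1)] = 1 − 6×22 / (5×24) = 1 − 132/120 ≈ -0.100

-0.100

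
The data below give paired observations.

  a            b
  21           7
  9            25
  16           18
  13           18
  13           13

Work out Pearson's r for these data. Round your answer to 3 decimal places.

-0.869

n = 5, Σa = 72, Σb = 81, Σa² = 1116, Σb² = 1491, Σab = 1063
nΣab − ΣaΣb = 5315 − 5832 = -517
nΣa² − (Σa)² = 5580 − 5184 = 396; nΣb² − (Σb)² = 7455 − 6561 = 894
r = -517 / √(396 × 894) = -517 / 594.9992 ≈ -0.869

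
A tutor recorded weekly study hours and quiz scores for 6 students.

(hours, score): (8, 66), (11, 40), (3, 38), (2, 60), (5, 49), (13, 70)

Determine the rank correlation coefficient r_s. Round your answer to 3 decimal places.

Rank hours: 4, 5, 2, 1, 3, 6
Rank score: 5, 2, 1, 4, 3, 6
d = rank(hours) − rank(score): -1, 3, 1, -3, 0, 0; Σd² = 20
ρ = 1 − 6Σd² / [n(n²−1)] = 1 − 6×20 / (6×35) = 1 − 120/210 ≈ 0.429

0.429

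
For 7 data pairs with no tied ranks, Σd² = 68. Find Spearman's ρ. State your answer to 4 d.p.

-0.2143

ρ = 1 − 6Σd² / [n(n²−1)] = 1 − 6×68 / (7×48)
  = 1 − 408/336 = 1 − 1.21429 ≈ -0.2143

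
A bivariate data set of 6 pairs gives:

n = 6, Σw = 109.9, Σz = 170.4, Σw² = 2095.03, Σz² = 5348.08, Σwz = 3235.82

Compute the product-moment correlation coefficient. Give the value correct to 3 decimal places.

0.561

r = (nΣwz − ΣwΣz) / √[(nΣw² − (Σw)²)(nΣz² − (Σz)²)]
Numerator: 6×3235.82 − 109.9×170.4 = 687.96
Denominator: √[(12570.18 − 12078.01)(32088.48 − 29036.16)] = √[492.17 × 3052.32] = 1225.6673
r = 687.96 / 1225.6673 ≈ 0.561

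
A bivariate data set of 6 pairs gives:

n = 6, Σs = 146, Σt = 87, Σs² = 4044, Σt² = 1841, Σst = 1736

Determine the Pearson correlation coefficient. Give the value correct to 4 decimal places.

-0.7140

r = (nΣst − ΣsΣt) / √[(nΣs² − (Σs)²)(nΣt² − (Σt)²)]
Numerator: 6×1736 − 146×87 = -2286
Denominator: √[(24264 − 21316)(11046 − 7569)] = √[2948 × 3477] = 3201.5927
r = -2286 / 3201.5927 ≈ -0.7140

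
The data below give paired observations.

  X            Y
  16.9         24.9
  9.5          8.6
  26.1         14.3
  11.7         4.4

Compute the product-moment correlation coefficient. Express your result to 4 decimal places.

0.4545

n = 4, ΣX = 64.2, ΣY = 52.2, ΣX² = 1193.96, ΣY² = 917.82, ΣXY = 927.22
nΣXY − ΣXΣY = 3708.88 − 3351.24 = 357.64
nΣX² − (ΣX)² = 4775.84 − 4121.64 = 654.2; nΣY² − (ΣY)² = 3671.28 − 2724.84 = 946.44
r = 357.64 / √(654.2 × 946.44) = 357.64 / 786.8679 ≈ 0.4545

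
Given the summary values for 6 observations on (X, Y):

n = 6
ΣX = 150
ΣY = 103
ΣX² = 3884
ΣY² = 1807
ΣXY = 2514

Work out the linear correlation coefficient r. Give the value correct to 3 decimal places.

r = (nΣXY − ΣXΣY) / √[(nΣX² − (ΣX)²)(nΣY² − (ΣY)²)]
Numerator: 6×2514 − 150×103 = -366
Denominator: √[(23304 − 22500)(10842 − 10609)] = √[804 × 233] = 432.8187
r = -366 / 432.8187 ≈ -0.846

-0.846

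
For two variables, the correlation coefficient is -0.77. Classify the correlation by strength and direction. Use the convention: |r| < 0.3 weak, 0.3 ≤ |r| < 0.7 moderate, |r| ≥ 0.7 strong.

r = -0.77 < 0 so the relationship is negative.
|r| = 0.77, which falls in the strong range.

strong negative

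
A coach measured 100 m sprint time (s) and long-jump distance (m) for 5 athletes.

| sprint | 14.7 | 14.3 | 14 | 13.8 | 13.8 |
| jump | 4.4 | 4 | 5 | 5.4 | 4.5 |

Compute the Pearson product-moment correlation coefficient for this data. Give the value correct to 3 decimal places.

-0.592

n = 5, Σx = 70.6, Σy = 23.3, Σx² = 997.46, Σy² = 109.77, Σxy = 328.5
nΣxy − ΣxΣy = 1642.5 − 1644.98 = -2.48
nΣx² − (Σx)² = 4987.3 − 4984.36 = 2.94; nΣy² − (Σy)² = 548.85 − 542.89 = 5.96
r = -2.48 / √(2.94 × 5.96) = -2.48 / 4.1860 ≈ -0.592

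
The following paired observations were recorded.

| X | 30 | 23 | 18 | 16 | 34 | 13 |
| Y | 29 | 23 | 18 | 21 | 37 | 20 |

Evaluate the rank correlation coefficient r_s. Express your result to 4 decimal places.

0.8286

Rank X: 5, 4, 3, 2, 6, 1
Rank Y: 5, 4, 1, 3, 6, 2
d = rank(X) − rank(Y): 0, 0, 2, -1, 0, -1; Σd² = 6
ρ = 1 − 6Σd² / [n(n²−1)] = 1 − 6×6 / (6×35) = 1 − 36/210 ≈ 0.8286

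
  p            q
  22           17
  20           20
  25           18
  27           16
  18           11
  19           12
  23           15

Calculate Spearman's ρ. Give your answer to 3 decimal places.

Rank p: 4, 3, 6, 7, 1, 2, 5
Rank q: 5, 7, 6, 4, 1, 2, 3
d = rank(p) − rank(q): -1, -4, 0, 3, 0, 0, 2; Σd² = 30
ρ = 1 − 6Σd² / [n(n²−1)] = 1 − 6×30 / (7×48) = 1 − 180/336 ≈ 0.464

0.464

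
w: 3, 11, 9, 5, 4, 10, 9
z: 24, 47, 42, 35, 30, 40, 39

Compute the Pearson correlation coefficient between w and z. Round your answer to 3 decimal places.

0.946

n = 7, Σw = 51, Σz = 257, Σw² = 433, Σz² = 9795, Σwz = 2013
nΣwz − ΣwΣz = 14091 − 13107 = 984
nΣw² − (Σw)² = 3031 − 2601 = 430; nΣz² − (Σz)² = 68565 − 66049 = 2516
r = 984 / √(430 × 2516) = 984 / 1040.1346 ≈ 0.946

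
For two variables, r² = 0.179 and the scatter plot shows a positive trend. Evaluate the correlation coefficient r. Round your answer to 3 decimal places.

0.423

|r| = √0.179 = 0.423
The association is positive, so r = 0.423.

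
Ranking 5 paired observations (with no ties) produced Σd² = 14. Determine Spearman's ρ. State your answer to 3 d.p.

0.300

ρ = 1 − 6Σd² / [n(n²−1)] = 1 − 6×14 / (5×24)
  = 1 − 84/120 = 1 − 0.7000 ≈ 0.300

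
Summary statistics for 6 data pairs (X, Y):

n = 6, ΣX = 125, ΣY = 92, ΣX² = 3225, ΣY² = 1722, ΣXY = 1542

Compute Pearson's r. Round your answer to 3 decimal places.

-0.852

r = (nΣXY − ΣXΣY) / √[(nΣX² − (ΣX)²)(nΣY² − (ΣY)²)]
Numerator: 6×1542 − 125×92 = -2248
Denominator: √[(19350 − 15625)(10332 − 8464)] = √[3725 × 1868] = 2637.8590
r = -2248 / 2637.8590 ≈ -0.852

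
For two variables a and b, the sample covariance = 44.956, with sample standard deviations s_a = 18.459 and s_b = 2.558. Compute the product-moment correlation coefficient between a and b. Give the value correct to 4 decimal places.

r = Cov(a,b) / (s_a · s_b) = 44.956 / (18.459 × 2.558)
  = 44.956 / 47.2181 ≈ 0.9521

0.9521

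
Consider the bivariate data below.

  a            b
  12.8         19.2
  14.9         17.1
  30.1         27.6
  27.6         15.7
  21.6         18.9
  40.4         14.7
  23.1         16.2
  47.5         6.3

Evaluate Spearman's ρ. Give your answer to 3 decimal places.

-0.619

Rank a: 1, 2, 6, 5, 3, 7, 4, 8
Rank b: 7, 5, 8, 3, 6, 2, 4, 1
d = rank(a) − rank(b): -6, -3, -2, 2, -3, 5, 0, 7; Σd² = 136
ρ = 1 − 6Σd² / [n(n²−1)] = 1 − 6×136 / (8×63) = 1 − 816/504 ≈ -0.619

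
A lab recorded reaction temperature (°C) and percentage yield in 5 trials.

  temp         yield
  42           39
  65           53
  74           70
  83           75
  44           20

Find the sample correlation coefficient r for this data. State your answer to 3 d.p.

n = 5, Σx = 308, Σy = 257, Σx² = 20290, Σy² = 15255, Σxy = 17368
nΣxy − ΣxΣy = 86840 − 79156 = 7684
nΣx² − (Σx)² = 101450 − 94864 = 6586; nΣy² − (Σy)² = 76275 − 66049 = 10226
r = 7684 / √(6586 × 10226) = 7684 / 8206.6093 ≈ 0.936

0.936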